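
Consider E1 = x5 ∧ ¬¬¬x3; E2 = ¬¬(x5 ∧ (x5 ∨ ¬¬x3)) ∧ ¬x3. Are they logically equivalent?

Yes

E1: x5 ∧ ¬¬¬x3
    = x5 ∧ ¬x3   (double negation)
E2: ¬¬(x5 ∧ (x5 ∨ ¬¬x3)) ∧ ¬x3
    = ¬¬(x5 ∧ (x5 ∨ x3)) ∧ ¬x3   (double negation)
    = ¬¬x5 ∧ ¬x3   (absorption)
    = x5 ∧ ¬x3   (double negation)
Both reduce to x5 ∧ ¬x3, so they are equivalent.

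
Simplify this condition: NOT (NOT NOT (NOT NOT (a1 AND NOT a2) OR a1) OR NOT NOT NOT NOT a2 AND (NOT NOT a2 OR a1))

NOT (NOT NOT (NOT NOT (a1 AND NOT a2) OR a1) OR NOT NOT NOT NOT a2 AND (NOT NOT a2 OR a1))
= NOT (NOT NOT (a1 AND NOT a2 OR a1) OR NOT NOT NOT NOT a2 AND (NOT NOT a2 OR a1))   — double negation
= NOT (NOT NOT a1 OR NOT NOT NOT NOT a2 AND (NOT NOT a2 OR a1))   — absorption
= NOT (NOT NOT a1 OR NOT NOT a2 AND (NOT NOT a2 OR a1))   — double negation
= NOT (NOT NOT a1 OR NOT NOT a2)   — absorption
= NOT a1 AND NOT a2   — De Morgan

NOT a1 AND NOT a2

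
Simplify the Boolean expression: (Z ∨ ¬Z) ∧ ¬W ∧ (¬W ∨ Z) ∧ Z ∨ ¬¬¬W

(Z ∨ ¬Z) ∧ ¬W ∧ (¬W ∨ Z) ∧ Z ∨ ¬¬¬W
= ¬W ∧ (¬W ∨ Z) ∧ Z ∨ ¬¬¬W   [complement / identity]
= ¬W ∧ Z ∨ ¬¬¬W   [absorption]
= ¬W ∧ Z ∨ ¬W   [double negation]
= ¬W   [absorption]

¬W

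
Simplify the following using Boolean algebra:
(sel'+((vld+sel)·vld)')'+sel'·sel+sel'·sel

(sel'+((vld+sel)·vld)')'+sel'·sel+sel'·sel
= (sel'+((vld+sel)·vld)')'+sel'·sel   (complement / identity)
= (sel'+vld')'+sel'·sel   (absorption)
= (sel'+vld')'   (complement / identity)
= sel·vld   (De Morgan)

sel·vld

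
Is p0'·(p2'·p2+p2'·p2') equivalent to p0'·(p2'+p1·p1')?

Yes

E1: p0'·(p2'·p2+p2'·p2')
    = p0'·p2'
E2: p0'·(p2'+p1·p1')
    = p0'·p2'
Both reduce to p0'·p2', so they are equivalent.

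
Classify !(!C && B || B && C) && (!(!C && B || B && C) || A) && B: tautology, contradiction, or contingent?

contradiction

!(!C && B || B && C) && (!(!C && B || B && C) || A) && B
= !(!C && B || B && C) && B   [absorption]
= !B && B   [distribution]
= false   [complement]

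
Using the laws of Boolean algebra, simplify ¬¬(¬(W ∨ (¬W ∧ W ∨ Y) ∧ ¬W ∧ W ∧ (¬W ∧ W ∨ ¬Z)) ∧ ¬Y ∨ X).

¬W ∧ ¬Y ∨ X

¬¬(¬(W ∨ (¬W ∧ W ∨ Y) ∧ ¬W ∧ W ∧ (¬W ∧ W ∨ ¬Z)) ∧ ¬Y ∨ X)
= ¬¬(¬(W ∨ (¬W ∧ W ∨ Y) ∧ ¬W ∧ W) ∧ ¬Y ∨ X)   [absorption]
= ¬¬(¬(W ∨ ¬W ∧ W) ∧ ¬Y ∨ X)   [absorption]
= ¬(W ∨ ¬W ∧ W) ∧ ¬Y ∨ X   [double negation]
= ¬W ∧ ¬Y ∨ X   [complement / identity]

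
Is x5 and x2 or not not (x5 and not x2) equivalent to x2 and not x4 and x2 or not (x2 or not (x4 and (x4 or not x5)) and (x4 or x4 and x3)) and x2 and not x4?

No

E1: x5 and x2 or not not (x5 and not x2)
    = x5 and x2 or x5 and not x2   (double negation)
    = x5   (distribution)
E2: x2 and not x4 and x2 or not (x2 or not (x4 and (x4 or not x5)) and (x4 or x4 and x3)) and x2 and not x4
    = x2 and not x4 and x2 or not (x2 or not x4 and (x4 or x4 and x3)) and x2 and not x4   (absorption)
    = x2 and not x4 and x2 or not (x2 or not x4 and x4) and x2 and not x4   (absorption)
    = x2 and not x4 and x2 or not x2 and x2 and not x4   (complement / identity)
    = x2 and not x4   (distribution)
These differ: at x2=0, x3=0, x4=0, x5=1, E1 = 1 but E2 = 0.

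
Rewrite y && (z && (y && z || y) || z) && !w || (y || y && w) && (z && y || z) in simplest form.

y && (z && (y && z || y) || z) && !w || (y || y && w) && (z && y || z)
= y && (z && y || z) && !w || (y || y && w) && (z && y || z)   (absorption)
= y && (z && y || z) && !w || y && (z && y || z)   (absorption)
= y && (z && y || z)   (absorption)
= y && z   (absorption)

y && z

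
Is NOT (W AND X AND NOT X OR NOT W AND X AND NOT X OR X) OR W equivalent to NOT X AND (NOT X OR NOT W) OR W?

E1: NOT (W AND X AND NOT X OR NOT W AND X AND NOT X OR X) OR W
    = NOT (X AND NOT X OR X) OR W
    = NOT X OR W
E2: NOT X AND (NOT X OR NOT W) OR W
    = NOT X OR W
Both reduce to NOT X OR W, so they are equivalent.

Yes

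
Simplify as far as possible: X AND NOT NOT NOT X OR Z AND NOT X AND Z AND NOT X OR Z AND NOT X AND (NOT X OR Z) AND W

Z AND NOT X

X AND NOT NOT NOT X OR Z AND NOT X AND Z AND NOT X OR Z AND NOT X AND (NOT X OR Z) AND W
= X AND NOT X OR Z AND NOT X AND Z AND NOT X OR Z AND NOT X AND (NOT X OR Z) AND W
= X AND NOT X OR Z AND NOT X AND Z AND NOT X OR Z AND NOT X AND W
= Z AND NOT X AND Z AND NOT X OR Z AND NOT X AND W
= Z AND NOT X OR Z AND NOT X AND W
= Z AND NOT X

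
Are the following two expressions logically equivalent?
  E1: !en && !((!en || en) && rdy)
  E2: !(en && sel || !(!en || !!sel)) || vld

E1: !en && !((!en || en) && rdy)
    = !en && !rdy   — complement / identity
E2: !(en && sel || !(!en || !!sel)) || vld
    = !(en && sel || en && !sel) || vld   — De Morgan
    = !en || vld   — distribution
These differ: at en=1, rdy=1, sel=0, vld=1, E1 = 0 but E2 = 1.

No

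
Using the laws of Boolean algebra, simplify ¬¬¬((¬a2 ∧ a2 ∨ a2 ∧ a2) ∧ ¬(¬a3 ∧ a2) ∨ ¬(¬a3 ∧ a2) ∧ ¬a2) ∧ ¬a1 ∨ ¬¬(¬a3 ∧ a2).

¬¬¬((¬a2 ∧ a2 ∨ a2 ∧ a2) ∧ ¬(¬a3 ∧ a2) ∨ ¬(¬a3 ∧ a2) ∧ ¬a2) ∧ ¬a1 ∨ ¬¬(¬a3 ∧ a2)
= ¬((¬a2 ∧ a2 ∨ a2 ∧ a2) ∧ ¬(¬a3 ∧ a2) ∨ ¬(¬a3 ∧ a2) ∧ ¬a2) ∧ ¬a1 ∨ ¬¬(¬a3 ∧ a2)   [double negation]
= ¬(a2 ∧ ¬(¬a3 ∧ a2) ∨ ¬(¬a3 ∧ a2) ∧ ¬a2) ∧ ¬a1 ∨ ¬¬(¬a3 ∧ a2)   [distribution]
= ¬¬(¬a3 ∧ a2) ∧ ¬a1 ∨ ¬¬(¬a3 ∧ a2)   [distribution]
= ¬¬(¬a3 ∧ a2)   [absorption]
= ¬a3 ∧ a2   [double negation]

¬a3 ∧ a2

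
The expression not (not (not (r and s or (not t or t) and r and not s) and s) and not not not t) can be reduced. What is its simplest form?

not (not (not (r and s or (not t or t) and r and not s) and s) and not not not t)
= not (not (not (r and s or r and not s) and s) and not not not t)   (complement / identity)
= not (not (not (r and s or r and not s) and s) and not t)   (double negation)
= not (not (not r and s) and not t)   (distribution)
= not r and s or t   (De Morgan)

not r and s or t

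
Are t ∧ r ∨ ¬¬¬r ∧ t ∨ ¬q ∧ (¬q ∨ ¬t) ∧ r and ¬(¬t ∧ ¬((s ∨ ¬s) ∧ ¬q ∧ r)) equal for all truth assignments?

Yes

E1: t ∧ r ∨ ¬¬¬r ∧ t ∨ ¬q ∧ (¬q ∨ ¬t) ∧ r
    = t ∧ r ∨ ¬r ∧ t ∨ ¬q ∧ (¬q ∨ ¬t) ∧ r
    = t ∧ r ∨ ¬r ∧ t ∨ ¬q ∧ r
    = t ∨ ¬q ∧ r
E2: ¬(¬t ∧ ¬((s ∨ ¬s) ∧ ¬q ∧ r))
    = ¬(¬t ∧ ¬(¬q ∧ r))
    = t ∨ ¬q ∧ r
Both reduce to t ∨ ¬q ∧ r, so they are equivalent.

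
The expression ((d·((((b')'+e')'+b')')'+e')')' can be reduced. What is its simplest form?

d·b'+e'

((d·((((b')'+e')'+b')')'+e')')'
= d·((((b')'+e')'+b')')'+e'   — double negation
= d·(((b')'+e')·b)'+e'   — De Morgan
= d·((b+e')·b)'+e'   — double negation
= d·b'+e'   — absorption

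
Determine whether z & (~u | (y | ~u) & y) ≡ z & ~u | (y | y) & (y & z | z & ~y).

Yes

E1: z & (~u | (y | ~u) & y)
    = z & (~u | y)   [absorption]
E2: z & ~u | (y | y) & (y & z | z & ~y)
    = z & ~u | (y | y) & z   [distribution]
    = z & (~u | y | y)   [distribution]
    = z & (~u | y)   [idempotence]
Both reduce to z & (~u | y), so they are equivalent.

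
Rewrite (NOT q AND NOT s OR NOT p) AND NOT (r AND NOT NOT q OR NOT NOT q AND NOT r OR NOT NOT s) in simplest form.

NOT q AND NOT s

(NOT q AND NOT s OR NOT p) AND NOT (r AND NOT NOT q OR NOT NOT q AND NOT r OR NOT NOT s)
= (NOT q AND NOT s OR NOT p) AND NOT (NOT NOT q OR NOT NOT s)   (distribution)
= (NOT q AND NOT s OR NOT p) AND NOT q AND NOT s   (De Morgan)
= NOT q AND NOT s   (absorption)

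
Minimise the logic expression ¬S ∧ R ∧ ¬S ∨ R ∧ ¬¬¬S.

R ∧ ¬S

¬S ∧ R ∧ ¬S ∨ R ∧ ¬¬¬S
= ¬S ∧ R ∧ ¬S ∨ R ∧ ¬S
= (R ∧ ¬S ∨ R) ∧ ¬S
= R ∧ ¬S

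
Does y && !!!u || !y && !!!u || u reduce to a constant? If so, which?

yes, True

y && !!!u || !y && !!!u || u
= !!!u || u   [distribution]
= !u || u   [double negation]
= true   [complement]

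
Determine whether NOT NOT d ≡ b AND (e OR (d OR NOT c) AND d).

No

E1: NOT NOT d
    = d
E2: b AND (e OR (d OR NOT c) AND d)
    = b AND (e OR d)
These differ: at b=1, c=0, d=0, e=1, E1 = 0 but E2 = 1.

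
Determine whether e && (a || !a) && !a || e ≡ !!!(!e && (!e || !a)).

Yes

E1: e && (a || !a) && !a || e
    = e && !a || e   (complement / identity)
    = e   (absorption)
E2: !!!(!e && (!e || !a))
    = !(!e && (!e || !a))   (double negation)
    = !!e   (absorption)
    = e   (double negation)
Both reduce to e, so they are equivalent.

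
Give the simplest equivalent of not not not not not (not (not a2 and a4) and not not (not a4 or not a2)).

not not not not not (not (not a2 and a4) and not not (not a4 or not a2))
= not not not (not (not a2 and a4) and not not (not a4 or not a2))   (double negation)
= not not not (not (not a2 and a4) and not (a4 and a2))   (De Morgan)
= not not (not a2 and a4 or a4 and a2)   (De Morgan)
= not not a4   (distribution)
= a4   (double negation)

a4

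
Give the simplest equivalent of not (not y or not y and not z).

not (not y or not y and not z)
= not not y   [absorption]
= y   [double negation]

y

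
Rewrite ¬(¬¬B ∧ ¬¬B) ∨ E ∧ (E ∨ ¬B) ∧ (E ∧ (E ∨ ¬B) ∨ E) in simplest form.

¬(¬¬B ∧ ¬¬B) ∨ E ∧ (E ∨ ¬B) ∧ (E ∧ (E ∨ ¬B) ∨ E)
= ¬(¬¬B ∧ ¬¬B) ∨ E ∧ (E ∨ ¬B)   — absorption
= ¬(¬¬B ∧ ¬¬B) ∨ E   — absorption
= ¬¬¬B ∨ E   — idempotence
= ¬B ∨ E   — double negation

¬B ∨ E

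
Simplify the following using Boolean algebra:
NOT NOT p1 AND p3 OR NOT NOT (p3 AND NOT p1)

p3

NOT NOT p1 AND p3 OR NOT NOT (p3 AND NOT p1)
= p1 AND p3 OR NOT NOT (p3 AND NOT p1)   — double negation
= p1 AND p3 OR p3 AND NOT p1   — double negation
= p3   — distribution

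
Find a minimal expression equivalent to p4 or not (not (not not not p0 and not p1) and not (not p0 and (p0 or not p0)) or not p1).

p4 or not (not (not not not p0 and not p1) and not (not p0 and (p0 or not p0)) or not p1)
= p4 or not ((not not p0 or p1) and not (not p0 and (p0 or not p0)) or not p1)
= p4 or not ((not not p0 or p1) and not not p0 or not p1)
= p4 or not (not not p0 or not p1)
= p4 or not p0 and p1

p4 or not p0 and p1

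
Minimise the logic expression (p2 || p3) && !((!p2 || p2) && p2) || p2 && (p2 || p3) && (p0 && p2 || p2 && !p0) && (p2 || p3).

p2 || p3

(p2 || p3) && !((!p2 || p2) && p2) || p2 && (p2 || p3) && (p0 && p2 || p2 && !p0) && (p2 || p3)
= (p2 || p3) && !((!p2 || p2) && p2) || p2 && (p2 || p3) && p2 && (p2 || p3)   [distribution]
= (p2 || p3) && !((!p2 || p2) && p2) || p2 && (p2 || p3)   [idempotence]
= (p2 || p3) && !p2 || p2 && (p2 || p3)   [complement / identity]
= p2 || p3   [distribution]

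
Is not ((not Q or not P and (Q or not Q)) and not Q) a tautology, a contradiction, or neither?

not ((not Q or not P and (Q or not Q)) and not Q)
= not ((not Q or not P) and not Q)   — complement / identity
= not not Q   — absorption
= Q   — double negation
This depends on Q, so it is not a constant.

neither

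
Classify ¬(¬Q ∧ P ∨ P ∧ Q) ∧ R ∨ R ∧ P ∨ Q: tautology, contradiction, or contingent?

contingent

¬(¬Q ∧ P ∨ P ∧ Q) ∧ R ∨ R ∧ P ∨ Q
= ¬P ∧ R ∨ R ∧ P ∨ Q   — distribution
= (¬P ∨ P) ∧ R ∨ Q   — distribution
= R ∨ Q   — complement / identity
This depends on Q, R, so it is not a constant.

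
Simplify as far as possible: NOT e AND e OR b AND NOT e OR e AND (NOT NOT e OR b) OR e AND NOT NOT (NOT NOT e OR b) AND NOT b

NOT e AND e OR b AND NOT e OR e AND (NOT NOT e OR b) OR e AND NOT NOT (NOT NOT e OR b) AND NOT b
= NOT e AND e OR b AND NOT e OR e AND (NOT NOT e OR b) OR e AND (NOT NOT e OR b) AND NOT b   — double negation
= NOT e AND e OR b AND NOT e OR e AND (NOT NOT e OR b)   — absorption
= (e OR b) AND NOT e OR e AND (NOT NOT e OR b)   — distribution
= (e OR b) AND NOT e OR e AND (e OR b)   — double negation
= e OR b   — distribution

e OR b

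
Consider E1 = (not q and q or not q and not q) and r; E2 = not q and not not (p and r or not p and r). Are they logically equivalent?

E1: (not q and q or not q and not q) and r
    = not q and r
E2: not q and not not (p and r or not p and r)
    = not q and not not r
    = not q and r
Both reduce to not q and r, so they are equivalent.

Yes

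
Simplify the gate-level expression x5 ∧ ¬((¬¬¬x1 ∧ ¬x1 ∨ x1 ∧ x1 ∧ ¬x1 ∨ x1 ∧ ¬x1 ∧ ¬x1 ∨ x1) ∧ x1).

x5 ∧ ¬((¬¬¬x1 ∧ ¬x1 ∨ x1 ∧ x1 ∧ ¬x1 ∨ x1 ∧ ¬x1 ∧ ¬x1 ∨ x1) ∧ x1)
= x5 ∧ ¬((¬x1 ∧ ¬x1 ∨ x1 ∧ x1 ∧ ¬x1 ∨ x1 ∧ ¬x1 ∧ ¬x1 ∨ x1) ∧ x1)   (double negation)
= x5 ∧ ¬((¬x1 ∧ ¬x1 ∨ x1 ∧ ¬x1 ∨ x1) ∧ x1)   (distribution)
= x5 ∧ ¬((¬x1 ∨ x1) ∧ x1)   (distribution)
= x5 ∧ ¬x1   (complement / identity)

x5 ∧ ¬x1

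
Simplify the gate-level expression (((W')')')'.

(((W')')')'
= (W')'   (double negation)
= W   (double negation)

W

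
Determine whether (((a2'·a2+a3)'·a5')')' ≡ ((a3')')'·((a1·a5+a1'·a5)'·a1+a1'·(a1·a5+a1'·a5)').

E1: (((a2'·a2+a3)'·a5')')'
    = ((a3'·a5')')'
    = a3'·a5'
E2: ((a3')')'·((a1·a5+a1'·a5)'·a1+a1'·(a1·a5+a1'·a5)')
    = ((a3')')'·(a1·a5+a1'·a5)'·(a1+a1')
    = ((a3')')'·a5'·(a1+a1')
    = ((a3')')'·a5'
    = a3'·a5'
Both reduce to a3'·a5', so they are equivalent.

Yes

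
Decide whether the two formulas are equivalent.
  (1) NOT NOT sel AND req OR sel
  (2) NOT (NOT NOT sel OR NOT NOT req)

No

E1: NOT NOT sel AND req OR sel
    = sel AND req OR sel   (double negation)
    = sel   (absorption)
E2: NOT (NOT NOT sel OR NOT NOT req)
    = NOT sel AND NOT req   (De Morgan)
These differ: at req=0, sel=1, E1 = 1 but E2 = 0.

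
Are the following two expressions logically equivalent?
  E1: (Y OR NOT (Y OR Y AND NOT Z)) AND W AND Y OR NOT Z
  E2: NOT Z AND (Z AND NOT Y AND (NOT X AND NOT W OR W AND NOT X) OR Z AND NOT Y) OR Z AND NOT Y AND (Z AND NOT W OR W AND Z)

No

E1: (Y OR NOT (Y OR Y AND NOT Z)) AND W AND Y OR NOT Z
    = (Y OR NOT Y) AND W AND Y OR NOT Z   — absorption
    = W AND Y OR NOT Z   — complement / identity
E2: NOT Z AND (Z AND NOT Y AND (NOT X AND NOT W OR W AND NOT X) OR Z AND NOT Y) OR Z AND NOT Y AND (Z AND NOT W OR W AND Z)
    = NOT Z AND (Z AND NOT Y AND (NOT X AND NOT W OR W AND NOT X) OR Z AND NOT Y) OR Z AND NOT Y AND Z   — distribution
    = NOT Z AND (Z AND NOT Y AND NOT X OR Z AND NOT Y) OR Z AND NOT Y AND Z   — distribution
    = NOT Z AND Z AND NOT Y OR Z AND NOT Y AND Z   — absorption
    = Z AND NOT Y   — distribution
These differ: at W=1, X=0, Y=1, Z=0, E1 = 1 but E2 = 0.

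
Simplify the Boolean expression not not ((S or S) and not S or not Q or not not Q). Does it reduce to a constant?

True

not not ((S or S) and not S or not Q or not not Q)
= not not (S and not S or not Q or not not Q)   [idempotence]
= not not (not Q or not not Q)   [complement / identity]
= not Q or not not Q   [double negation]
= not Q or Q   [double negation]
= True   [complement]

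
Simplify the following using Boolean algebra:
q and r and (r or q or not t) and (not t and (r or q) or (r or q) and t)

q and r and (r or q or not t) and (not t and (r or q) or (r or q) and t)
= q and r and (r or q or not t) and (r or q)   [distribution]
= q and r and (r or q)   [absorption]
= q and r   [absorption]

q and r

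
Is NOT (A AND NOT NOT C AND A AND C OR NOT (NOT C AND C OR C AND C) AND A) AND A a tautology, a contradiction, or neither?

NOT (A AND NOT NOT C AND A AND C OR NOT (NOT C AND C OR C AND C) AND A) AND A
= NOT (A AND NOT NOT C AND A AND C OR NOT C AND A) AND A   [distribution]
= NOT (A AND C AND A AND C OR NOT C AND A) AND A   [double negation]
= NOT (A AND C OR NOT C AND A) AND A   [idempotence]
= NOT A AND A   [distribution]
= FALSE   [complement]

contradiction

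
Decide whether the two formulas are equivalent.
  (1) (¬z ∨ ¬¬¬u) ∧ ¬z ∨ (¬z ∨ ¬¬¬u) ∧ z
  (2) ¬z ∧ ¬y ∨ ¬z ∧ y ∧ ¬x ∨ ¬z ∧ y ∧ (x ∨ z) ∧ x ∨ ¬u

E1: (¬z ∨ ¬¬¬u) ∧ ¬z ∨ (¬z ∨ ¬¬¬u) ∧ z
    = ¬z ∨ ¬¬¬u   [distribution]
    = ¬z ∨ ¬u   [double negation]
E2: ¬z ∧ ¬y ∨ ¬z ∧ y ∧ ¬x ∨ ¬z ∧ y ∧ (x ∨ z) ∧ x ∨ ¬u
    = ¬z ∧ ¬y ∨ ¬z ∧ y ∧ ¬x ∨ ¬z ∧ y ∧ x ∨ ¬u   [absorption]
    = ¬z ∧ ¬y ∨ ¬z ∧ y ∨ ¬u   [distribution]
    = ¬z ∨ ¬u   [distribution]
Both reduce to ¬z ∨ ¬u, so they are equivalent.

Yes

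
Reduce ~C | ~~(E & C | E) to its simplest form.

~C | E

~C | ~~(E & C | E)
= ~C | E & C | E   [double negation]
= ~C | E   [absorption]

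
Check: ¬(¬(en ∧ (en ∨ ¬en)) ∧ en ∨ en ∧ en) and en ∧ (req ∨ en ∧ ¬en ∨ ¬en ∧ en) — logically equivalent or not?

No

E1: ¬(¬(en ∧ (en ∨ ¬en)) ∧ en ∨ en ∧ en)
    = ¬(¬en ∧ en ∨ en ∧ en)
    = ¬en
E2: en ∧ (req ∨ en ∧ ¬en ∨ ¬en ∧ en)
    = en ∧ (req ∨ ¬en ∧ en)
    = en ∧ req
These differ: at en=0, req=1, E1 = 1 but E2 = 0.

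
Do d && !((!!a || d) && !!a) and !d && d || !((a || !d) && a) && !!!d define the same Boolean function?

No

E1: d && !((!!a || d) && !!a)
    = d && !!!a   — absorption
    = d && !a   — double negation
E2: !d && d || !((a || !d) && a) && !!!d
    = !d && d || !a && !!!d   — absorption
    = !a && !!!d   — complement / identity
    = !a && !d   — double negation
These differ: at a=0, d=0, E1 = 0 but E2 = 1.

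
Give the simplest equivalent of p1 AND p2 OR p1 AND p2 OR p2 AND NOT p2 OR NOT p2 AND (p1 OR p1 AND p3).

p1

p1 AND p2 OR p1 AND p2 OR p2 AND NOT p2 OR NOT p2 AND (p1 OR p1 AND p3)
= p1 AND p2 OR p1 AND p2 OR p2 AND NOT p2 OR NOT p2 AND p1   [absorption]
= p1 AND p2 OR p1 AND p2 OR NOT p2 AND p1   [complement / identity]
= p1 AND p2 OR NOT p2 AND p1   [idempotence]
= p1   [distribution]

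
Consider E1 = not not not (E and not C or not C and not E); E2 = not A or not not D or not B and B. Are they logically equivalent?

No

E1: not not not (E and not C or not C and not E)
    = not not not not C   [distribution]
    = not not C   [double negation]
    = C   [double negation]
E2: not A or not not D or not B and B
    = not A or not not D   [complement / identity]
    = not A or D   [double negation]
These differ: at A=0, B=0, C=0, D=0, E=0, E1 = 0 but E2 = 1.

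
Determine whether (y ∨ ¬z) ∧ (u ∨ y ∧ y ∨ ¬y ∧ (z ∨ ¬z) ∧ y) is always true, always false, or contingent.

contingent

(y ∨ ¬z) ∧ (u ∨ y ∧ y ∨ ¬y ∧ (z ∨ ¬z) ∧ y)
= (y ∨ ¬z) ∧ (u ∨ y ∧ y ∨ ¬y ∧ y)   [complement / identity]
= (y ∨ ¬z) ∧ (u ∨ y)   [distribution]
= ¬z ∧ u ∨ y   [distribution]
This depends on u, y, z, so it is not a constant.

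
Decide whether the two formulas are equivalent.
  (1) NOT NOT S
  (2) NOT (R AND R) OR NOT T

E1: NOT NOT S
    = S   — double negation
E2: NOT (R AND R) OR NOT T
    = NOT R OR NOT T   — idempotence
These differ: at R=0, S=0, T=0, E1 = 0 but E2 = 1.

No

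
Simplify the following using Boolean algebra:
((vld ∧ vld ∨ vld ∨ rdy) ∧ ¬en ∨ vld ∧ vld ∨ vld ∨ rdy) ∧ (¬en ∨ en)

((vld ∧ vld ∨ vld ∨ rdy) ∧ ¬en ∨ vld ∧ vld ∨ vld ∨ rdy) ∧ (¬en ∨ en)
= (vld ∧ vld ∨ vld ∨ rdy) ∧ (¬en ∨ en)   (absorption)
= (vld ∨ vld ∨ rdy) ∧ (¬en ∨ en)   (idempotence)
= vld ∨ vld ∨ rdy   (complement / identity)
= vld ∨ rdy   (idempotence)

vld ∨ rdy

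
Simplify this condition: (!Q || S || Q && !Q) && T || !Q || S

!Q || S

(!Q || S || Q && !Q) && T || !Q || S
= (!Q || S) && T || !Q || S
= !Q || S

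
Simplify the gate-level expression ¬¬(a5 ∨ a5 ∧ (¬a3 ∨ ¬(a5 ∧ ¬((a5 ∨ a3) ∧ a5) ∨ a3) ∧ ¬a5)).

a5

¬¬(a5 ∨ a5 ∧ (¬a3 ∨ ¬(a5 ∧ ¬((a5 ∨ a3) ∧ a5) ∨ a3) ∧ ¬a5))
= ¬¬(a5 ∨ a5 ∧ (¬a3 ∨ ¬(a5 ∧ ¬a5 ∨ a3) ∧ ¬a5))   (absorption)
= ¬¬(a5 ∨ a5 ∧ (¬a3 ∨ ¬a3 ∧ ¬a5))   (complement / identity)
= ¬¬(a5 ∨ a5 ∧ ¬a3)   (absorption)
= ¬¬a5   (absorption)
= a5   (double negation)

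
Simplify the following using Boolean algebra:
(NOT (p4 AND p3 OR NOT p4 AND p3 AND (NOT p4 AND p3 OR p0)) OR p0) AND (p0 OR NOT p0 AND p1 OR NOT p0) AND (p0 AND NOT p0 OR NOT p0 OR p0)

NOT p3 OR p0

(NOT (p4 AND p3 OR NOT p4 AND p3 AND (NOT p4 AND p3 OR p0)) OR p0) AND (p0 OR NOT p0 AND p1 OR NOT p0) AND (p0 AND NOT p0 OR NOT p0 OR p0)
= (NOT (p4 AND p3 OR NOT p4 AND p3 AND (NOT p4 AND p3 OR p0)) OR p0) AND (p0 OR NOT p0) AND (p0 AND NOT p0 OR NOT p0 OR p0)   — absorption
= (NOT (p4 AND p3 OR NOT p4 AND p3) OR p0) AND (p0 OR NOT p0) AND (p0 AND NOT p0 OR NOT p0 OR p0)   — absorption
= (NOT p3 OR p0) AND (p0 OR NOT p0) AND (p0 AND NOT p0 OR NOT p0 OR p0)   — distribution
= (NOT p3 OR p0) AND (p0 OR NOT p0) AND (NOT p0 OR p0)   — complement / identity
= (NOT p3 OR p0) AND (NOT p0 OR p0)   — complement / identity
= NOT p3 OR p0   — complement / identity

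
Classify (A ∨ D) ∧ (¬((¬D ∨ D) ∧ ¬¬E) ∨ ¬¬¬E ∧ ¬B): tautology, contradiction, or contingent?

(A ∨ D) ∧ (¬((¬D ∨ D) ∧ ¬¬E) ∨ ¬¬¬E ∧ ¬B)
= (A ∨ D) ∧ (¬¬¬E ∨ ¬¬¬E ∧ ¬B)   — complement / identity
= (A ∨ D) ∧ ¬¬¬E   — absorption
= (A ∨ D) ∧ ¬E   — double negation
This depends on A, D, E, so it is not a constant.

contingent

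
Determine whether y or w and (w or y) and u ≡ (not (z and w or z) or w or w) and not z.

E1: y or w and (w or y) and u
    = y or w and u   — absorption
E2: (not (z and w or z) or w or w) and not z
    = (not z or w or w) and not z   — absorption
    = (not z or w) and not z   — idempotence
    = not z   — absorption
These differ: at u=0, w=0, y=1, z=1, E1 = 1 but E2 = 0.

No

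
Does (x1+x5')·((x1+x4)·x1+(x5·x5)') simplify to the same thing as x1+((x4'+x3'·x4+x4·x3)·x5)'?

E1: (x1+x5')·((x1+x4)·x1+(x5·x5)')
    = (x1+x5')·(x1+(x5·x5)')   [absorption]
    = (x1+x5')·(x1+x5')   [idempotence]
    = x1+x5'   [idempotence]
E2: x1+((x4'+x3'·x4+x4·x3)·x5)'
    = x1+((x4'+x4)·x5)'   [distribution]
    = x1+x5'   [complement / identity]
Both reduce to x1+x5', so they are equivalent.

Yes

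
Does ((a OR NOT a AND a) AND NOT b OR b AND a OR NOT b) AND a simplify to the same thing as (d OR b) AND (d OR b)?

No

E1: ((a OR NOT a AND a) AND NOT b OR b AND a OR NOT b) AND a
    = (a AND NOT b OR b AND a OR NOT b) AND a   — complement / identity
    = (a OR NOT b) AND a   — distribution
    = a   — absorption
E2: (d OR b) AND (d OR b)
    = d OR b   — idempotence
These differ: at a=0, b=1, d=1, E1 = 0 but E2 = 1.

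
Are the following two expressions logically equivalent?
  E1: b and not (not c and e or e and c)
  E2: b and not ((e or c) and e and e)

E1: b and not (not c and e or e and c)
    = b and not e
E2: b and not ((e or c) and e and e)
    = b and not (e and e)
    = b and not e
Both reduce to b and not e, so they are equivalent.

Yes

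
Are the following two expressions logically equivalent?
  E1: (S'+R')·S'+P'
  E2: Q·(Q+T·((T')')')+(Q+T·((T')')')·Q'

No

E1: (S'+R')·S'+P'
    = S'+P'   (absorption)
E2: Q·(Q+T·((T')')')+(Q+T·((T')')')·Q'
    = Q+T·((T')')'   (distribution)
    = Q+T·T'   (double negation)
    = Q   (complement / identity)
These differ: at P=1, Q=1, R=0, S=1, T=0, E1 = 0 but E2 = 1.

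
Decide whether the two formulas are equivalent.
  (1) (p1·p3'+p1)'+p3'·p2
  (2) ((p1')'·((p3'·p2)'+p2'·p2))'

E1: (p1·p3'+p1)'+p3'·p2
    = p1'+p3'·p2   (absorption)
E2: ((p1')'·((p3'·p2)'+p2'·p2))'
    = ((p1')'·(p3'·p2)')'   (complement / identity)
    = p1'+p3'·p2   (De Morgan)
Both reduce to p1'+p3'·p2, so they are equivalent.

Yes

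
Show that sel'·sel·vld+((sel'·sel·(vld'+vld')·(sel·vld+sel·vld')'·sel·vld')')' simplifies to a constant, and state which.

0

sel'·sel·vld+((sel'·sel·(vld'+vld')·(sel·vld+sel·vld')'·sel·vld')')'
= sel'·sel·vld+((sel'·sel·vld'·(sel·vld+sel·vld')'·sel·vld')')'   [idempotence]
= sel'·sel·vld+((sel'·sel·vld'·sel'·sel·vld')')'   [distribution]
= sel'·sel·vld+sel'·sel·vld'·sel'·sel·vld'   [double negation]
= sel'·sel·vld+sel'·sel·vld'   [idempotence]
= sel'·sel   [distribution]
= 0   [complement]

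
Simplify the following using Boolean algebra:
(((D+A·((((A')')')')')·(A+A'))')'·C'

(((D+A·((((A')')')')')·(A+A'))')'·C'
= (((D+A·((A')')')·(A+A'))')'·C'   (double negation)
= ((D+A·((A')')')')'·C'   (complement / identity)
= ((D+A·A')')'·C'   (double negation)
= (D+A·A')·C'   (double negation)
= D·C'   (complement / identity)

D·C'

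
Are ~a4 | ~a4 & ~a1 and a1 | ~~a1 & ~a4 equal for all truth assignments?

E1: ~a4 | ~a4 & ~a1
    = ~a4   [absorption]
E2: a1 | ~~a1 & ~a4
    = a1 | a1 & ~a4   [double negation]
    = a1   [absorption]
These differ: at a1=0, a4=0, E1 = 1 but E2 = 0.

No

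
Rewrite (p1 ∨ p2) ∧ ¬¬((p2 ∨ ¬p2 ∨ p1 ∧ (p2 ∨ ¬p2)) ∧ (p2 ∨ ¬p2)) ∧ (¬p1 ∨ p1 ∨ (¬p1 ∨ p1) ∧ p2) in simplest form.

p1 ∨ p2

(p1 ∨ p2) ∧ ¬¬((p2 ∨ ¬p2 ∨ p1 ∧ (p2 ∨ ¬p2)) ∧ (p2 ∨ ¬p2)) ∧ (¬p1 ∨ p1 ∨ (¬p1 ∨ p1) ∧ p2)
= (p1 ∨ p2) ∧ (p2 ∨ ¬p2 ∨ p1 ∧ (p2 ∨ ¬p2)) ∧ (p2 ∨ ¬p2) ∧ (¬p1 ∨ p1 ∨ (¬p1 ∨ p1) ∧ p2)   (double negation)
= (p1 ∨ p2) ∧ (p2 ∨ ¬p2 ∨ p1) ∧ (p2 ∨ ¬p2) ∧ (¬p1 ∨ p1 ∨ (¬p1 ∨ p1) ∧ p2)   (complement / identity)
= (p1 ∨ p2) ∧ (p2 ∨ ¬p2) ∧ (¬p1 ∨ p1 ∨ (¬p1 ∨ p1) ∧ p2)   (absorption)
= (p1 ∨ p2) ∧ (¬p1 ∨ p1 ∨ (¬p1 ∨ p1) ∧ p2)   (complement / identity)
= (p1 ∨ p2) ∧ (¬p1 ∨ p1)   (absorption)
= p1 ∨ p2   (complement / identity)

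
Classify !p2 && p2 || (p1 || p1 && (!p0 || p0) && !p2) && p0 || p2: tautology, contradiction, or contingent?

!p2 && p2 || (p1 || p1 && (!p0 || p0) && !p2) && p0 || p2
= !p2 && p2 || (p1 || p1 && !p2) && p0 || p2   (complement / identity)
= (p1 || p1 && !p2) && p0 || p2   (complement / identity)
= p1 && p0 || p2   (absorption)
This depends on p0, p1, p2, so it is not a constant.

contingent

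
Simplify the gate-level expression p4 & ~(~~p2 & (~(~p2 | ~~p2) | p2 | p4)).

p4 & ~(~~p2 & (~(~p2 | ~~p2) | p2 | p4))
= p4 & ~(p2 & (~(~p2 | ~~p2) | p2 | p4))   (double negation)
= p4 & ~(p2 & (p2 & ~p2 | p2 | p4))   (De Morgan)
= p4 & ~(p2 & (p2 | p4))   (complement / identity)
= p4 & ~p2   (absorption)

p4 & ~p2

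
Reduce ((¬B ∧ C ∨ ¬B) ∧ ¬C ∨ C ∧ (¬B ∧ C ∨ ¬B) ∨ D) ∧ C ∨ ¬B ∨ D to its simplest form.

¬B ∨ D

((¬B ∧ C ∨ ¬B) ∧ ¬C ∨ C ∧ (¬B ∧ C ∨ ¬B) ∨ D) ∧ C ∨ ¬B ∨ D
= (¬B ∧ C ∨ ¬B ∨ D) ∧ C ∨ ¬B ∨ D   (distribution)
= (¬B ∨ D) ∧ C ∨ ¬B ∨ D   (absorption)
= ¬B ∨ D   (absorption)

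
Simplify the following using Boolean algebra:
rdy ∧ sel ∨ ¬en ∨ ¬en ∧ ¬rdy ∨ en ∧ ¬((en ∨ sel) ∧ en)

rdy ∧ sel ∨ ¬en

rdy ∧ sel ∨ ¬en ∨ ¬en ∧ ¬rdy ∨ en ∧ ¬((en ∨ sel) ∧ en)
= rdy ∧ sel ∨ ¬en ∨ ¬en ∧ ¬rdy ∨ en ∧ ¬en   — absorption
= rdy ∧ sel ∨ ¬en ∨ en ∧ ¬en   — absorption
= rdy ∧ sel ∨ ¬en   — complement / identity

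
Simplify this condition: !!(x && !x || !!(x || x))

x

!!(x && !x || !!(x || x))
= !!(x && !x || !!x)   [idempotence]
= !!!!x   [complement / identity]
= !!x   [double negation]
= x   [double negation]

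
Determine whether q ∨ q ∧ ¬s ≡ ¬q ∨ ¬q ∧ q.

No

E1: q ∨ q ∧ ¬s
    = q   [absorption]
E2: ¬q ∨ ¬q ∧ q
    = ¬q   [complement / identity]
These differ: at q=0, s=0, E1 = 0 but E2 = 1.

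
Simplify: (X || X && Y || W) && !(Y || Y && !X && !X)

(X || X && Y || W) && !(Y || Y && !X && !X)
= (X || X && Y || W) && !(Y || Y && !X)   [idempotence]
= (X || X && Y || W) && !Y   [absorption]
= (X || W) && !Y   [absorption]

(X || W) && !Y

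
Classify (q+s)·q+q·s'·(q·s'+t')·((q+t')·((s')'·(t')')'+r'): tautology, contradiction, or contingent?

contingent

(q+s)·q+q·s'·(q·s'+t')·((q+t')·((s')'·(t')')'+r')
= (q+s)·q+q·s'·(q·s'+t')·((q+t')·(s'+t')+r')   — De Morgan
= (q+s)·q+q·s'·(q·s'+t')·(q·s'+t'+r')   — distribution
= (q+s)·q+q·s'·(q·s'+t')   — absorption
= (q+s)·q+q·s'   — absorption
= q+q·s'   — absorption
= q   — absorption
This depends on q, so it is not a constant.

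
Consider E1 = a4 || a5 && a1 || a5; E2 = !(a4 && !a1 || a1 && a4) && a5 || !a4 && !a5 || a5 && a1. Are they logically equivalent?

No

E1: a4 || a5 && a1 || a5
    = a4 || a5   (absorption)
E2: !(a4 && !a1 || a1 && a4) && a5 || !a4 && !a5 || a5 && a1
    = !a4 && a5 || !a4 && !a5 || a5 && a1   (distribution)
    = !a4 || a5 && a1   (distribution)
These differ: at a1=0, a4=1, a5=0, E1 = 1 but E2 = 0.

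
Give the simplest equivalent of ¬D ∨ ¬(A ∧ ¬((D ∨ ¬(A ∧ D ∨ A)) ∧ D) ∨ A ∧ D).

¬D ∨ ¬A

¬D ∨ ¬(A ∧ ¬((D ∨ ¬(A ∧ D ∨ A)) ∧ D) ∨ A ∧ D)
= ¬D ∨ ¬(A ∧ ¬((D ∨ ¬A) ∧ D) ∨ A ∧ D)   — absorption
= ¬D ∨ ¬(A ∧ ¬D ∨ A ∧ D)   — absorption
= ¬D ∨ ¬A   — distribution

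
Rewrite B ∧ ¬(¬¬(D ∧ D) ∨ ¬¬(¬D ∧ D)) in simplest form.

B ∧ ¬D

B ∧ ¬(¬¬(D ∧ D) ∨ ¬¬(¬D ∧ D))
= B ∧ ¬(¬¬(D ∧ D) ∨ ¬D ∧ D)   — double negation
= B ∧ ¬(D ∧ D ∨ ¬D ∧ D)   — double negation
= B ∧ ¬D   — distribution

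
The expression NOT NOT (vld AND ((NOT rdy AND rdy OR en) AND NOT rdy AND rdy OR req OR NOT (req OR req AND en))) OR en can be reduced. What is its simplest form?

vld OR en

NOT NOT (vld AND ((NOT rdy AND rdy OR en) AND NOT rdy AND rdy OR req OR NOT (req OR req AND en))) OR en
= NOT NOT (vld AND (NOT rdy AND rdy OR req OR NOT (req OR req AND en))) OR en   — absorption
= vld AND (NOT rdy AND rdy OR req OR NOT (req OR req AND en)) OR en   — double negation
= vld AND (req OR NOT (req OR req AND en)) OR en   — complement / identity
= vld AND (req OR NOT req) OR en   — absorption
= vld OR en   — complement / identity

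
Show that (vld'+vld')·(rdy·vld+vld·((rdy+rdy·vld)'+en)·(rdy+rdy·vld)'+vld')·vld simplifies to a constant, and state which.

0

(vld'+vld')·(rdy·vld+vld·((rdy+rdy·vld)'+en)·(rdy+rdy·vld)'+vld')·vld
= (vld'+vld'·(rdy·vld+vld·((rdy+rdy·vld)'+en)·(rdy+rdy·vld)'))·vld   (distribution)
= (vld'+vld'·(rdy·vld+vld·(rdy+rdy·vld)'))·vld   (absorption)
= (vld'+vld'·(rdy·vld+vld·rdy'))·vld   (absorption)
= (vld'+vld'·vld)·vld   (distribution)
= vld'·vld   (complement / identity)
= 0   (complement)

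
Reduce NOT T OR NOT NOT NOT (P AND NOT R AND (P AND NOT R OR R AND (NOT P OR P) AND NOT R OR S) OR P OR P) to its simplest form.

NOT T OR NOT P

NOT T OR NOT NOT NOT (P AND NOT R AND (P AND NOT R OR R AND (NOT P OR P) AND NOT R OR S) OR P OR P)
= NOT T OR NOT NOT NOT (P AND NOT R AND (P AND NOT R OR R AND NOT R OR S) OR P OR P)   [complement / identity]
= NOT T OR NOT NOT NOT (P AND NOT R AND (P AND NOT R OR S) OR P OR P)   [complement / identity]
= NOT T OR NOT NOT NOT (P AND NOT R OR P OR P)   [absorption]
= NOT T OR NOT NOT NOT (P OR P)   [absorption]
= NOT T OR NOT (P OR P)   [double negation]
= NOT T OR NOT P   [idempotence]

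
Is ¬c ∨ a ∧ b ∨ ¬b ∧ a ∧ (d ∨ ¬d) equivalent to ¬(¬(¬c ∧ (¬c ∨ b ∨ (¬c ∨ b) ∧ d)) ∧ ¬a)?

Yes

E1: ¬c ∨ a ∧ b ∨ ¬b ∧ a ∧ (d ∨ ¬d)
    = ¬c ∨ a ∧ b ∨ ¬b ∧ a   (complement / identity)
    = ¬c ∨ a   (distribution)
E2: ¬(¬(¬c ∧ (¬c ∨ b ∨ (¬c ∨ b) ∧ d)) ∧ ¬a)
    = ¬(¬(¬c ∧ (¬c ∨ b)) ∧ ¬a)   (absorption)
    = ¬c ∧ (¬c ∨ b) ∨ a   (De Morgan)
    = ¬c ∨ a   (absorption)
Both reduce to ¬c ∨ a, so they are equivalent.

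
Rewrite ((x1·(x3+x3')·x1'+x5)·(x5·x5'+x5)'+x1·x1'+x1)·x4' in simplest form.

x1·x4'

((x1·(x3+x3')·x1'+x5)·(x5·x5'+x5)'+x1·x1'+x1)·x4'
= ((x1·x1'+x5)·(x5·x5'+x5)'+x1·x1'+x1)·x4'
= ((x1·x1'+x5)·(x5·x5'+x5)'+x1)·x4'
= ((x1·x1'+x5)·x5'+x1)·x4'
= (x5·x5'+x1)·x4'
= x1·x4'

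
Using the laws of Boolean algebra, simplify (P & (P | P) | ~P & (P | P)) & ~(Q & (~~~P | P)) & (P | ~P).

P & ~Q

(P & (P | P) | ~P & (P | P)) & ~(Q & (~~~P | P)) & (P | ~P)
= (P & (P | P) | ~P & (P | P)) & ~(Q & (~P | P)) & (P | ~P)   (double negation)
= (P & (P | P) | ~P & (P | P)) & ~Q & (P | ~P)   (complement / identity)
= (P | P) & ~Q & (P | ~P)   (distribution)
= (P | P) & ~Q   (complement / identity)
= P & ~Q   (idempotence)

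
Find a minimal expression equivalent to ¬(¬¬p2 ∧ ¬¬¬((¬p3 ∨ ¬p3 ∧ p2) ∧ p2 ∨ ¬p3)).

¬p2 ∨ ¬p3

¬(¬¬p2 ∧ ¬¬¬((¬p3 ∨ ¬p3 ∧ p2) ∧ p2 ∨ ¬p3))
= ¬(¬¬p2 ∧ ¬¬¬(¬p3 ∧ p2 ∨ ¬p3))   — absorption
= ¬p2 ∨ ¬¬(¬p3 ∧ p2 ∨ ¬p3)   — De Morgan
= ¬p2 ∨ ¬p3 ∧ p2 ∨ ¬p3   — double negation
= ¬p2 ∨ ¬p3   — absorption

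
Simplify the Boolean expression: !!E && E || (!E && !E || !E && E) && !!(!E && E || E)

E

!!E && E || (!E && !E || !E && E) && !!(!E && E || E)
= !!E && E || !E && !!(!E && E || E)   [distribution]
= !!E && E || !E && !!E   [complement / identity]
= !!E   [distribution]
= E   [double negation]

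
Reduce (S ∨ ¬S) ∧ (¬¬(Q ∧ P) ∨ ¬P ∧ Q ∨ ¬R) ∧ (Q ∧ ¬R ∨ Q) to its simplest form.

Q

(S ∨ ¬S) ∧ (¬¬(Q ∧ P) ∨ ¬P ∧ Q ∨ ¬R) ∧ (Q ∧ ¬R ∨ Q)
= (S ∨ ¬S) ∧ (Q ∧ P ∨ ¬P ∧ Q ∨ ¬R) ∧ (Q ∧ ¬R ∨ Q)   — double negation
= (S ∨ ¬S) ∧ (Q ∧ P ∨ ¬P ∧ Q ∨ ¬R) ∧ Q   — absorption
= (Q ∧ P ∨ ¬P ∧ Q ∨ ¬R) ∧ Q   — complement / identity
= (Q ∨ ¬R) ∧ Q   — distribution
= Q   — absorption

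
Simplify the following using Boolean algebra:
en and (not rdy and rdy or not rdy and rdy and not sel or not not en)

en and (not rdy and rdy or not rdy and rdy and not sel or not not en)
= en and (not rdy and rdy or not not en)   [absorption]
= en and not not en   [complement / identity]
= en and en   [double negation]
= en   [idempotence]

en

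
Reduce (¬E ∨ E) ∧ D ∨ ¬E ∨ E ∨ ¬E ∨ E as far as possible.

True

(¬E ∨ E) ∧ D ∨ ¬E ∨ E ∨ ¬E ∨ E
= ¬E ∨ E ∨ ¬E ∨ E   [absorption]
= ¬E ∨ E   [idempotence]
= True   [complement]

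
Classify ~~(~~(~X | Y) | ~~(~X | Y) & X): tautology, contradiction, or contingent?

~~(~~(~X | Y) | ~~(~X | Y) & X)
= ~~~~(~X | Y)   [absorption]
= ~~(~X | Y)   [double negation]
= ~X | Y   [double negation]
This depends on X, Y, so it is not a constant.

contingent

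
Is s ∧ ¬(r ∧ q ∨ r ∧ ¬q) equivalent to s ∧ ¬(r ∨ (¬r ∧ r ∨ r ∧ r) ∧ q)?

E1: s ∧ ¬(r ∧ q ∨ r ∧ ¬q)
    = s ∧ ¬r   — distribution
E2: s ∧ ¬(r ∨ (¬r ∧ r ∨ r ∧ r) ∧ q)
    = s ∧ ¬(r ∨ r ∧ q)   — distribution
    = s ∧ ¬r   — absorption
Both reduce to s ∧ ¬r, so they are equivalent.

Yes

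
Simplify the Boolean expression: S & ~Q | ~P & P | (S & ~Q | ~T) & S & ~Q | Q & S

S & ~Q | ~P & P | (S & ~Q | ~T) & S & ~Q | Q & S
= S & ~Q | ~P & P | S & ~Q | Q & S
= S & ~Q | S & ~Q | Q & S
= S & ~Q | Q & S
= S

S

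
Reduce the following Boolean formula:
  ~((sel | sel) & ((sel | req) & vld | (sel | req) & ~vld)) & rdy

~sel & rdy

~((sel | sel) & ((sel | req) & vld | (sel | req) & ~vld)) & rdy
= ~((sel | sel) & (sel | req)) & rdy
= ~(sel & req | sel) & rdy
= ~sel & rdy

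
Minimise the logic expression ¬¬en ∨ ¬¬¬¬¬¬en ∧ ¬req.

¬¬en ∨ ¬¬¬¬¬¬en ∧ ¬req
= ¬¬en ∨ ¬¬¬¬en ∧ ¬req   (double negation)
= ¬¬en ∨ ¬¬en ∧ ¬req   (double negation)
= ¬¬en   (absorption)
= en   (double negation)

en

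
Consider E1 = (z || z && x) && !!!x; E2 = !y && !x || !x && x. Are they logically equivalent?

No

E1: (z || z && x) && !!!x
    = z && !!!x
    = z && !x
E2: !y && !x || !x && x
    = !y && !x
These differ: at x=0, y=0, z=0, E1 = 0 but E2 = 1.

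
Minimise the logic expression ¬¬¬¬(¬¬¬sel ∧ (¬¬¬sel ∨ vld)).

¬sel

¬¬¬¬(¬¬¬sel ∧ (¬¬¬sel ∨ vld))
= ¬¬¬¬¬¬¬sel   (absorption)
= ¬¬¬¬¬sel   (double negation)
= ¬¬¬sel   (double negation)
= ¬sel   (double negation)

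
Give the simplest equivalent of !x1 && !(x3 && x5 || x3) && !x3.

!x1 && !(x3 && x5 || x3) && !x3
= !x1 && !x3 && !x3   (absorption)
= !x1 && !x3   (idempotence)

!x1 && !x3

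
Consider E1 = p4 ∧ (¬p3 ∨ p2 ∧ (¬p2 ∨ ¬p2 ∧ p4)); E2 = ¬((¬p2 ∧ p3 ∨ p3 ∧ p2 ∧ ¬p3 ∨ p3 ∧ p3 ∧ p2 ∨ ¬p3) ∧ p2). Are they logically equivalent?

E1: p4 ∧ (¬p3 ∨ p2 ∧ (¬p2 ∨ ¬p2 ∧ p4))
    = p4 ∧ (¬p3 ∨ p2 ∧ ¬p2)   (absorption)
    = p4 ∧ ¬p3   (complement / identity)
E2: ¬((¬p2 ∧ p3 ∨ p3 ∧ p2 ∧ ¬p3 ∨ p3 ∧ p3 ∧ p2 ∨ ¬p3) ∧ p2)
    = ¬((¬p2 ∧ p3 ∨ p3 ∧ p2 ∨ ¬p3) ∧ p2)   (distribution)
    = ¬((p3 ∨ ¬p3) ∧ p2)   (distribution)
    = ¬p2   (complement / identity)
These differ: at p2=0, p3=0, p4=0, E1 = 0 but E2 = 1.

No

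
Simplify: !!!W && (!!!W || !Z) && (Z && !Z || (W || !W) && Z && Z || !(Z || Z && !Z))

!W

!!!W && (!!!W || !Z) && (Z && !Z || (W || !W) && Z && Z || !(Z || Z && !Z))
= !!!W && (Z && !Z || (W || !W) && Z && Z || !(Z || Z && !Z))   — absorption
= !!!W && (Z && !Z || (W || !W) && Z && Z || !Z)   — complement / identity
= !W && (Z && !Z || (W || !W) && Z && Z || !Z)   — double negation
= !W && (Z && !Z || Z && Z || !Z)   — complement / identity
= !W && (Z || !Z)   — distribution
= !W   — complement / identity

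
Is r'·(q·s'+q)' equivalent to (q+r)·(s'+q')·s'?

No

E1: r'·(q·s'+q)'
    = r'·q'
E2: (q+r)·(s'+q')·s'
    = (q+r)·s'
These differ: at q=0, r=1, s=0, E1 = 0 but E2 = 1.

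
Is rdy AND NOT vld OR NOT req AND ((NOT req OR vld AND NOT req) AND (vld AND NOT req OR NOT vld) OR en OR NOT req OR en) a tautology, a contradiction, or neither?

neither

rdy AND NOT vld OR NOT req AND ((NOT req OR vld AND NOT req) AND (vld AND NOT req OR NOT vld) OR en OR NOT req OR en)
= rdy AND NOT vld OR NOT req AND (NOT req AND NOT vld OR vld AND NOT req OR en OR NOT req OR en)
= rdy AND NOT vld OR NOT req AND (NOT req OR en OR NOT req OR en)
= rdy AND NOT vld OR NOT req AND (NOT req OR en)
= rdy AND NOT vld OR NOT req
This depends on rdy, req, vld, so it is not a constant.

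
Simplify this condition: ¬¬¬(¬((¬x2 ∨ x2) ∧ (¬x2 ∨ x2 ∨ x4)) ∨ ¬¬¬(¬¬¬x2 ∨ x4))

¬x2 ∨ x4

¬¬¬(¬((¬x2 ∨ x2) ∧ (¬x2 ∨ x2 ∨ x4)) ∨ ¬¬¬(¬¬¬x2 ∨ x4))
= ¬¬¬(¬((¬x2 ∨ x2) ∧ (¬x2 ∨ x2 ∨ x4)) ∨ ¬¬¬(¬x2 ∨ x4))   [double negation]
= ¬¬¬(¬((¬x2 ∨ x2) ∧ (¬x2 ∨ x2 ∨ x4)) ∨ ¬(¬x2 ∨ x4))   [double negation]
= ¬¬¬(¬(¬x2 ∨ x2) ∨ ¬(¬x2 ∨ x4))   [absorption]
= ¬(¬(¬x2 ∨ x2) ∨ ¬(¬x2 ∨ x4))   [double negation]
= (¬x2 ∨ x2) ∧ (¬x2 ∨ x4)   [De Morgan]
= ¬x2 ∨ x4   [complement / identity]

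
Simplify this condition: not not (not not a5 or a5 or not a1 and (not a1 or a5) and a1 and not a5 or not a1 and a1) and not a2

a5 and not a2

not not (not not a5 or a5 or not a1 and (not a1 or a5) and a1 and not a5 or not a1 and a1) and not a2
= not not (not not a5 or a5 or not a1 and a1 and not a5 or not a1 and a1) and not a2   — absorption
= not not (not not a5 or a5 or not a1 and a1) and not a2   — absorption
= not not (a5 or a5 or not a1 and a1) and not a2   — double negation
= (a5 or a5 or not a1 and a1) and not a2   — double negation
= (a5 or a5) and not a2   — complement / identity
= a5 and not a2   — idempotence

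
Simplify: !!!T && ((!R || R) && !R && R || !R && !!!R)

!T && !R

!!!T && ((!R || R) && !R && R || !R && !!!R)
= !T && ((!R || R) && !R && R || !R && !!!R)   — double negation
= !T && (!R && R || !R && !!!R)   — complement / identity
= !T && (!R && R || !R && !R)   — double negation
= !T && !R   — distribution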